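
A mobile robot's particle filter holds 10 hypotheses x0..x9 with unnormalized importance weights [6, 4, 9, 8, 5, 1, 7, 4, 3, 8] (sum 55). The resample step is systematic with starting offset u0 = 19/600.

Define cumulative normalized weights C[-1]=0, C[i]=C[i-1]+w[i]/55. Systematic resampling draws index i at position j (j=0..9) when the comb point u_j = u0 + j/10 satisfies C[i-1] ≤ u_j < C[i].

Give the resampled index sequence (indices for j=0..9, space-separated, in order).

C = [6/55, 2/11, 19/55, 27/55, 32/55, 3/5, 8/11, 4/5, 47/55, 1]
j=0: u_0=19/600 ∈ [0, 6/55) → index 0
j=1: u_1=79/600 ∈ [6/55, 2/11) → index 1
j=2: u_2=139/600 ∈ [2/11, 19/55) → index 2
j=3: u_3=199/600 ∈ [2/11, 19/55) → index 2
j=4: u_4=259/600 ∈ [19/55, 27/55) → index 3
j=5: u_5=319/600 ∈ [27/55, 32/55) → index 4
j=6: u_6=379/600 ∈ [3/5, 8/11) → index 6
j=7: u_7=439/600 ∈ [8/11, 4/5) → index 7
j=8: u_8=499/600 ∈ [4/5, 47/55) → index 8
j=9: u_9=559/600 ∈ [47/55, 1) → index 9

0 1 2 2 3 4 6 7 8 9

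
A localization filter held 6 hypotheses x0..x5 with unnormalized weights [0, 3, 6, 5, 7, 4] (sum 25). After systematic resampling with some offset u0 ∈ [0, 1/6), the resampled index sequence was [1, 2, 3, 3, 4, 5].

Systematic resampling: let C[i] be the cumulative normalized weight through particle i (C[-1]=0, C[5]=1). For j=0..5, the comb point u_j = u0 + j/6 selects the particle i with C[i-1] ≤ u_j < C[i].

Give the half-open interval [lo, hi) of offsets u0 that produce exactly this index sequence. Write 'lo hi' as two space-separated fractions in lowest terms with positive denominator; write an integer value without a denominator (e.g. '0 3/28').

2/75 3/50

C = [0, 3/25, 9/25, 14/25, 21/25, 1]
j=0 picked index 1: u0 ∈ [0, 3/25)
j=1 picked index 2: u0 ∈ [-7/150, 29/150)
j=2 picked index 3: u0 ∈ [2/75, 17/75)
j=3 picked index 3: u0 ∈ [-7/50, 3/50)
j=4 picked index 4: u0 ∈ [-8/75, 13/75)
j=5 picked index 5: u0 ∈ [1/150, 1/6)
intersection: [2/75, 3/50)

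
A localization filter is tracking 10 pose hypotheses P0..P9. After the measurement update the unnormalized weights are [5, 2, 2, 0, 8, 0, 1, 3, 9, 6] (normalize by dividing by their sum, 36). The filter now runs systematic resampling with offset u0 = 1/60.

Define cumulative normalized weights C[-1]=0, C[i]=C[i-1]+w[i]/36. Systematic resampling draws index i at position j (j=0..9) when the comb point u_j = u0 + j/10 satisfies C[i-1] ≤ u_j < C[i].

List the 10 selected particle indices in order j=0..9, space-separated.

C = [5/36, 7/36, 1/4, 1/4, 17/36, 17/36, 1/2, 7/12, 5/6, 1]
j=0: u_0=1/60 ∈ [0, 5/36) → index 0
j=1: u_1=7/60 ∈ [0, 5/36) → index 0
j=2: u_2=13/60 ∈ [7/36, 1/4) → index 2
j=3: u_3=19/60 ∈ [1/4, 17/36) → index 4
j=4: u_4=5/12 ∈ [1/4, 17/36) → index 4
j=5: u_5=31/60 ∈ [1/2, 7/12) → index 7
j=6: u_6=37/60 ∈ [7/12, 5/6) → index 8
j=7: u_7=43/60 ∈ [7/12, 5/6) → index 8
j=8: u_8=49/60 ∈ [7/12, 5/6) → index 8
j=9: u_9=11/12 ∈ [5/6, 1) → index 9

0 0 2 4 4 7 8 8 8 9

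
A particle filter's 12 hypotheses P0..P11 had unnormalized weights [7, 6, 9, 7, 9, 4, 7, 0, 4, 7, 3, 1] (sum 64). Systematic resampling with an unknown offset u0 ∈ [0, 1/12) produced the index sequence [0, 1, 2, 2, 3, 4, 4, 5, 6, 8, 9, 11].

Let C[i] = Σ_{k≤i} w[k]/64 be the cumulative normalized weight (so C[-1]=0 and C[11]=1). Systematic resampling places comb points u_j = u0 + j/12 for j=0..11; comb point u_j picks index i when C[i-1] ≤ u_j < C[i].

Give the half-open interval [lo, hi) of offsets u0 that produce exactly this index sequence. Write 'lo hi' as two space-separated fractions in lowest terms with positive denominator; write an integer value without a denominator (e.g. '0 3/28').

13/192 7/96

C = [7/64, 13/64, 11/32, 29/64, 19/32, 21/32, 49/64, 49/64, 53/64, 15/16, 63/64, 1]
j=0 picked index 0: u0 ∈ [0, 7/64)
j=1 picked index 1: u0 ∈ [5/192, 23/192)
j=2 picked index 2: u0 ∈ [7/192, 17/96)
j=3 picked index 2: u0 ∈ [-3/64, 3/32)
j=4 picked index 3: u0 ∈ [1/96, 23/192)
j=5 picked index 4: u0 ∈ [7/192, 17/96)
j=6 picked index 4: u0 ∈ [-3/64, 3/32)
j=7 picked index 5: u0 ∈ [1/96, 7/96)
j=8 picked index 6: u0 ∈ [-1/96, 19/192)
j=9 picked index 8: u0 ∈ [1/64, 5/64)
j=10 picked index 9: u0 ∈ [-1/192, 5/48)
j=11 picked index 11: u0 ∈ [13/192, 1/12)
intersection: [13/192, 7/96)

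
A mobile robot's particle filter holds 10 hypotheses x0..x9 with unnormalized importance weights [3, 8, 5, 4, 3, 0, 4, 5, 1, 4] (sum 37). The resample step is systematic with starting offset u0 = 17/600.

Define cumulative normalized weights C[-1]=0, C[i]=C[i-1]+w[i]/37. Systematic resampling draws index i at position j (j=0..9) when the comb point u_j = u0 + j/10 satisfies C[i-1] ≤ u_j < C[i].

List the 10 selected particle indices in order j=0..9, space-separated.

C = [3/37, 11/37, 16/37, 20/37, 23/37, 23/37, 27/37, 32/37, 33/37, 1]
j=0: u_0=17/600 ∈ [0, 3/37) → index 0
j=1: u_1=77/600 ∈ [3/37, 11/37) → index 1
j=2: u_2=137/600 ∈ [3/37, 11/37) → index 1
j=3: u_3=197/600 ∈ [11/37, 16/37) → index 2
j=4: u_4=257/600 ∈ [11/37, 16/37) → index 2
j=5: u_5=317/600 ∈ [16/37, 20/37) → index 3
j=6: u_6=377/600 ∈ [23/37, 27/37) → index 6
j=7: u_7=437/600 ∈ [23/37, 27/37) → index 6
j=8: u_8=497/600 ∈ [27/37, 32/37) → index 7
j=9: u_9=557/600 ∈ [33/37, 1) → index 9

0 1 1 2 2 3 6 6 7 9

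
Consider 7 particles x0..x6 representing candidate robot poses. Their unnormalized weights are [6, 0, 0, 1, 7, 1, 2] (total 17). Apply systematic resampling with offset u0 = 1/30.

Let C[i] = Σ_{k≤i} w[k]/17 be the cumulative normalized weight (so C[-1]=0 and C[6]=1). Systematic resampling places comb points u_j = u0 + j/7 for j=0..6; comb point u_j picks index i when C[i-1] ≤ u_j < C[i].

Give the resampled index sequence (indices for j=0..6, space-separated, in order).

C = [6/17, 6/17, 6/17, 7/17, 14/17, 15/17, 1]
j=0: u_0=1/30 ∈ [0, 6/17) → index 0
j=1: u_1=37/210 ∈ [0, 6/17) → index 0
j=2: u_2=67/210 ∈ [0, 6/17) → index 0
j=3: u_3=97/210 ∈ [7/17, 14/17) → index 4
j=4: u_4=127/210 ∈ [7/17, 14/17) → index 4
j=5: u_5=157/210 ∈ [7/17, 14/17) → index 4
j=6: u_6=187/210 ∈ [15/17, 1) → index 6

0 0 0 4 4 4 6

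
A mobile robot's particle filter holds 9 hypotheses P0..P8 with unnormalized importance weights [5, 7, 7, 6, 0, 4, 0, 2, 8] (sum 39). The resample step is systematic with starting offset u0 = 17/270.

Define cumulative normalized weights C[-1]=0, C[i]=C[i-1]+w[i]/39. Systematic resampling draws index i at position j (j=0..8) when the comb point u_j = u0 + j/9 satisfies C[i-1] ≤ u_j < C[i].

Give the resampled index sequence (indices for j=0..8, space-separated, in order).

0 1 1 2 3 3 5 8 8

C = [5/39, 4/13, 19/39, 25/39, 25/39, 29/39, 29/39, 31/39, 1]
j=0: u_0=17/270 ∈ [0, 5/39) → index 0
j=1: u_1=47/270 ∈ [5/39, 4/13) → index 1
j=2: u_2=77/270 ∈ [5/39, 4/13) → index 1
j=3: u_3=107/270 ∈ [4/13, 19/39) → index 2
j=4: u_4=137/270 ∈ [19/39, 25/39) → index 3
j=5: u_5=167/270 ∈ [19/39, 25/39) → index 3
j=6: u_6=197/270 ∈ [25/39, 29/39) → index 5
j=7: u_7=227/270 ∈ [31/39, 1) → index 8
j=8: u_8=257/270 ∈ [31/39, 1) → index 8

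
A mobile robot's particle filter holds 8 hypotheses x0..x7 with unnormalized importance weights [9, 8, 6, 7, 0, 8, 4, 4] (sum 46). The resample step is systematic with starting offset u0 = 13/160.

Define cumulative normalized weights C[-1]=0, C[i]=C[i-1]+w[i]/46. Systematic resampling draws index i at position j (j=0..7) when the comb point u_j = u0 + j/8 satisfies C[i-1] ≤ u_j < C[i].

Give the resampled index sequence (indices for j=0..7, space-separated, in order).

C = [9/46, 17/46, 1/2, 15/23, 15/23, 19/23, 21/23, 1]
j=0: u_0=13/160 ∈ [0, 9/46) → index 0
j=1: u_1=33/160 ∈ [9/46, 17/46) → index 1
j=2: u_2=53/160 ∈ [9/46, 17/46) → index 1
j=3: u_3=73/160 ∈ [17/46, 1/2) → index 2
j=4: u_4=93/160 ∈ [1/2, 15/23) → index 3
j=5: u_5=113/160 ∈ [15/23, 19/23) → index 5
j=6: u_6=133/160 ∈ [19/23, 21/23) → index 6
j=7: u_7=153/160 ∈ [21/23, 1) → index 7

0 1 1 2 3 5 6 7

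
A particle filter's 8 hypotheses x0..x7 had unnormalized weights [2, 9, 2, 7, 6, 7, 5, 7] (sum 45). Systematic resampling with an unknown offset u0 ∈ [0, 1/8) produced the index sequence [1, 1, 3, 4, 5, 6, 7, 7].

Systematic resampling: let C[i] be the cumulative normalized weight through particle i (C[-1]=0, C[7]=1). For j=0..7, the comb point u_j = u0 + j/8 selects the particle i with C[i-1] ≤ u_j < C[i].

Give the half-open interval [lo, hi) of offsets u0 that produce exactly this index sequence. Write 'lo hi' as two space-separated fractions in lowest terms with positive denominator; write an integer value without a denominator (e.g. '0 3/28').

13/120 43/360

C = [2/45, 11/45, 13/45, 4/9, 26/45, 11/15, 38/45, 1]
j=0 picked index 1: u0 ∈ [2/45, 11/45)
j=1 picked index 1: u0 ∈ [-29/360, 43/360)
j=2 picked index 3: u0 ∈ [7/180, 7/36)
j=3 picked index 4: u0 ∈ [5/72, 73/360)
j=4 picked index 5: u0 ∈ [7/90, 7/30)
j=5 picked index 6: u0 ∈ [13/120, 79/360)
j=6 picked index 7: u0 ∈ [17/180, 1/4)
j=7 picked index 7: u0 ∈ [-11/360, 1/8)
intersection: [13/120, 43/360)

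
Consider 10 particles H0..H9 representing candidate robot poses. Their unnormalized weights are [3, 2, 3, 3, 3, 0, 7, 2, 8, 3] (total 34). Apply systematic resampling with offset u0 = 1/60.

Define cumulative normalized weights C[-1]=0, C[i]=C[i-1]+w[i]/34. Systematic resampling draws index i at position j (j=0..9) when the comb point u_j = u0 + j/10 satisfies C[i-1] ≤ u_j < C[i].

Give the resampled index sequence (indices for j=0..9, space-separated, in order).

0 1 2 3 6 6 6 8 8 9

C = [3/34, 5/34, 4/17, 11/34, 7/17, 7/17, 21/34, 23/34, 31/34, 1]
j=0: u_0=1/60 ∈ [0, 3/34) → index 0
j=1: u_1=7/60 ∈ [3/34, 5/34) → index 1
j=2: u_2=13/60 ∈ [5/34, 4/17) → index 2
j=3: u_3=19/60 ∈ [4/17, 11/34) → index 3
j=4: u_4=5/12 ∈ [7/17, 21/34) → index 6
j=5: u_5=31/60 ∈ [7/17, 21/34) → index 6
j=6: u_6=37/60 ∈ [7/17, 21/34) → index 6
j=7: u_7=43/60 ∈ [23/34, 31/34) → index 8
j=8: u_8=49/60 ∈ [23/34, 31/34) → index 8
j=9: u_9=11/12 ∈ [31/34, 1) → index 9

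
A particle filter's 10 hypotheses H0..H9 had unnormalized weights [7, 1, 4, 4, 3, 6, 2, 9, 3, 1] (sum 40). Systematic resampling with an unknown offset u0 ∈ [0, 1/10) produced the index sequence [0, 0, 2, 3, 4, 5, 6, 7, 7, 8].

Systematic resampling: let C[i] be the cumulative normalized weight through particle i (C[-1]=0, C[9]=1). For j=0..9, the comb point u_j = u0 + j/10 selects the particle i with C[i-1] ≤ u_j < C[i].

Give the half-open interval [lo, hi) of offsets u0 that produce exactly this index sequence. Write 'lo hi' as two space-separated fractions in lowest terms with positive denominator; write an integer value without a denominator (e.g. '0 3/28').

1/40 3/40

C = [7/40, 1/5, 3/10, 2/5, 19/40, 5/8, 27/40, 9/10, 39/40, 1]
j=0 picked index 0: u0 ∈ [0, 7/40)
j=1 picked index 0: u0 ∈ [-1/10, 3/40)
j=2 picked index 2: u0 ∈ [0, 1/10)
j=3 picked index 3: u0 ∈ [0, 1/10)
j=4 picked index 4: u0 ∈ [0, 3/40)
j=5 picked index 5: u0 ∈ [-1/40, 1/8)
j=6 picked index 6: u0 ∈ [1/40, 3/40)
j=7 picked index 7: u0 ∈ [-1/40, 1/5)
j=8 picked index 7: u0 ∈ [-1/8, 1/10)
j=9 picked index 8: u0 ∈ [0, 3/40)
intersection: [1/40, 3/40)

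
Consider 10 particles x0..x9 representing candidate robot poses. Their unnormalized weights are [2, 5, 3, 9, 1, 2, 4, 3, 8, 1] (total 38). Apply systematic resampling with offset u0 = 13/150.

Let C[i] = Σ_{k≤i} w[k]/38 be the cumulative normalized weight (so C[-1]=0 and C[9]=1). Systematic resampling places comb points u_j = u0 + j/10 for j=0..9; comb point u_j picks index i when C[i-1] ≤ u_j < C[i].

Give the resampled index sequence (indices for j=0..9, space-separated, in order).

C = [1/19, 7/38, 5/19, 1/2, 10/19, 11/19, 13/19, 29/38, 37/38, 1]
j=0: u_0=13/150 ∈ [1/19, 7/38) → index 1
j=1: u_1=14/75 ∈ [7/38, 5/19) → index 2
j=2: u_2=43/150 ∈ [5/19, 1/2) → index 3
j=3: u_3=29/75 ∈ [5/19, 1/2) → index 3
j=4: u_4=73/150 ∈ [5/19, 1/2) → index 3
j=5: u_5=44/75 ∈ [11/19, 13/19) → index 6
j=6: u_6=103/150 ∈ [13/19, 29/38) → index 7
j=7: u_7=59/75 ∈ [29/38, 37/38) → index 8
j=8: u_8=133/150 ∈ [29/38, 37/38) → index 8
j=9: u_9=74/75 ∈ [37/38, 1) → index 9

1 2 3 3 3 6 7 8 8 9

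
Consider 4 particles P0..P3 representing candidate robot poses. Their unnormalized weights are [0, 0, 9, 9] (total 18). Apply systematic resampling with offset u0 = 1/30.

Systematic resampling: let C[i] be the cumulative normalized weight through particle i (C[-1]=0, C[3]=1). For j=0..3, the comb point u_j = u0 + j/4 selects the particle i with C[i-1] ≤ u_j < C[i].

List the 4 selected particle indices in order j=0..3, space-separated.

C = [0, 0, 1/2, 1]
j=0: u_0=1/30 ∈ [0, 1/2) → index 2
j=1: u_1=17/60 ∈ [0, 1/2) → index 2
j=2: u_2=8/15 ∈ [1/2, 1) → index 3
j=3: u_3=47/60 ∈ [1/2, 1) → index 3

2 2 3 3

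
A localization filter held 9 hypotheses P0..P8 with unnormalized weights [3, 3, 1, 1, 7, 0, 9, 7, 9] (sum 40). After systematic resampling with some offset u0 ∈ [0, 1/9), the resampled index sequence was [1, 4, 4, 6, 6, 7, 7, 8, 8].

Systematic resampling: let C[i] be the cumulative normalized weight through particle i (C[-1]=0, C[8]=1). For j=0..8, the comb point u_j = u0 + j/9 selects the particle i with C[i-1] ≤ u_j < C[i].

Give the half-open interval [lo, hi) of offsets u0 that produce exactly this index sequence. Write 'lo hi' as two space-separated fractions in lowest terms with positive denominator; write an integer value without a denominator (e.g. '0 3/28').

C = [3/40, 3/20, 7/40, 1/5, 3/8, 3/8, 3/5, 31/40, 1]
j=0 picked index 1: u0 ∈ [3/40, 3/20)
j=1 picked index 4: u0 ∈ [4/45, 19/72)
j=2 picked index 4: u0 ∈ [-1/45, 11/72)
j=3 picked index 6: u0 ∈ [1/24, 4/15)
j=4 picked index 6: u0 ∈ [-5/72, 7/45)
j=5 picked index 7: u0 ∈ [2/45, 79/360)
j=6 picked index 7: u0 ∈ [-1/15, 13/120)
j=7 picked index 8: u0 ∈ [-1/360, 2/9)
j=8 picked index 8: u0 ∈ [-41/360, 1/9)
intersection: [4/45, 13/120)

4/45 13/120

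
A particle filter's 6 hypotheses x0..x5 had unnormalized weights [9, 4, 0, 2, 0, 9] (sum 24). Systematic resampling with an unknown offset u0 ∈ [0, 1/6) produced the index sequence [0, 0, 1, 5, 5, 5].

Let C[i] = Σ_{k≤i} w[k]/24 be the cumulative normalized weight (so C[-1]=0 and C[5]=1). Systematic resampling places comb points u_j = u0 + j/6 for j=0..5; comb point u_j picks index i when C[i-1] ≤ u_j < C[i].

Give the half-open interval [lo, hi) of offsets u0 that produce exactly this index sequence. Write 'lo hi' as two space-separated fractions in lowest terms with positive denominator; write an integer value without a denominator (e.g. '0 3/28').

C = [3/8, 13/24, 13/24, 5/8, 5/8, 1]
j=0 picked index 0: u0 ∈ [0, 3/8)
j=1 picked index 0: u0 ∈ [-1/6, 5/24)
j=2 picked index 1: u0 ∈ [1/24, 5/24)
j=3 picked index 5: u0 ∈ [1/8, 1/2)
j=4 picked index 5: u0 ∈ [-1/24, 1/3)
j=5 picked index 5: u0 ∈ [-5/24, 1/6)
intersection: [1/8, 1/6)

1/8 1/6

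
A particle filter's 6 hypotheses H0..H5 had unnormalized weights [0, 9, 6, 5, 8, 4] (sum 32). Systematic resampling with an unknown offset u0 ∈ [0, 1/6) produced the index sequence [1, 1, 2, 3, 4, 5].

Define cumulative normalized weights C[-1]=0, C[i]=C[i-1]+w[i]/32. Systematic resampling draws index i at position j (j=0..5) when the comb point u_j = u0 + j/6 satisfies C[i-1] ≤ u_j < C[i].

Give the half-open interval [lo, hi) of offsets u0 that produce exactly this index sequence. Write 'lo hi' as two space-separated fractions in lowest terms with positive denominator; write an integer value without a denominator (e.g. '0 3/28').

C = [0, 9/32, 15/32, 5/8, 7/8, 1]
j=0 picked index 1: u0 ∈ [0, 9/32)
j=1 picked index 1: u0 ∈ [-1/6, 11/96)
j=2 picked index 2: u0 ∈ [-5/96, 13/96)
j=3 picked index 3: u0 ∈ [-1/32, 1/8)
j=4 picked index 4: u0 ∈ [-1/24, 5/24)
j=5 picked index 5: u0 ∈ [1/24, 1/6)
intersection: [1/24, 11/96)

1/24 11/96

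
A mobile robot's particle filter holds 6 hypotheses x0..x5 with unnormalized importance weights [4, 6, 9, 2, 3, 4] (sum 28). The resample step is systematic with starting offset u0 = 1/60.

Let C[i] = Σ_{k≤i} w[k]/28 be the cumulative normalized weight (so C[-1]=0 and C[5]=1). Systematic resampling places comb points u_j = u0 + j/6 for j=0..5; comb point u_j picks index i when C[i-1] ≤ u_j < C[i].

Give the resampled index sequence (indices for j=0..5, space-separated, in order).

C = [1/7, 5/14, 19/28, 3/4, 6/7, 1]
j=0: u_0=1/60 ∈ [0, 1/7) → index 0
j=1: u_1=11/60 ∈ [1/7, 5/14) → index 1
j=2: u_2=7/20 ∈ [1/7, 5/14) → index 1
j=3: u_3=31/60 ∈ [5/14, 19/28) → index 2
j=4: u_4=41/60 ∈ [19/28, 3/4) → index 3
j=5: u_5=17/20 ∈ [3/4, 6/7) → index 4

0 1 1 2 3 4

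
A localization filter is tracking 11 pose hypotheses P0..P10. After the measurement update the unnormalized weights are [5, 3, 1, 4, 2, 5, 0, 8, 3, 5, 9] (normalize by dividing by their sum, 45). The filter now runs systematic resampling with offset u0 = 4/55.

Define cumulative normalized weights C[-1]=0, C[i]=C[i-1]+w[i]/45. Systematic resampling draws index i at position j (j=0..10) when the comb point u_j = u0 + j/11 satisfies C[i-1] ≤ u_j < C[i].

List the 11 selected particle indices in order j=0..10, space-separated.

C = [1/9, 8/45, 1/5, 13/45, 1/3, 4/9, 4/9, 28/45, 31/45, 4/5, 1]
j=0: u_0=4/55 ∈ [0, 1/9) → index 0
j=1: u_1=9/55 ∈ [1/9, 8/45) → index 1
j=2: u_2=14/55 ∈ [1/5, 13/45) → index 3
j=3: u_3=19/55 ∈ [1/3, 4/9) → index 5
j=4: u_4=24/55 ∈ [1/3, 4/9) → index 5
j=5: u_5=29/55 ∈ [4/9, 28/45) → index 7
j=6: u_6=34/55 ∈ [4/9, 28/45) → index 7
j=7: u_7=39/55 ∈ [31/45, 4/5) → index 9
j=8: u_8=4/5 ∈ [4/5, 1) → index 10
j=9: u_9=49/55 ∈ [4/5, 1) → index 10
j=10: u_10=54/55 ∈ [4/5, 1) → index 10

0 1 3 5 5 7 7 9 10 10 10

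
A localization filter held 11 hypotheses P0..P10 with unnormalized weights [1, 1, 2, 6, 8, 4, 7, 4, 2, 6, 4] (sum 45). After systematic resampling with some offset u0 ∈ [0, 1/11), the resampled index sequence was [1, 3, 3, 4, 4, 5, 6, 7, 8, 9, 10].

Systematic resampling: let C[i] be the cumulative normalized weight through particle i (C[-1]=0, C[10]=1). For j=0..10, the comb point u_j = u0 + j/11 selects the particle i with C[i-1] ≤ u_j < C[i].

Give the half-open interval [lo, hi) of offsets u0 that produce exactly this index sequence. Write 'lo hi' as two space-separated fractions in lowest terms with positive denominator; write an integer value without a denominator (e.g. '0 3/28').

1/45 17/495

C = [1/45, 2/45, 4/45, 2/9, 2/5, 22/45, 29/45, 11/15, 7/9, 41/45, 1]
j=0 picked index 1: u0 ∈ [1/45, 2/45)
j=1 picked index 3: u0 ∈ [-1/495, 13/99)
j=2 picked index 3: u0 ∈ [-46/495, 4/99)
j=3 picked index 4: u0 ∈ [-5/99, 7/55)
j=4 picked index 4: u0 ∈ [-14/99, 2/55)
j=5 picked index 5: u0 ∈ [-3/55, 17/495)
j=6 picked index 6: u0 ∈ [-28/495, 49/495)
j=7 picked index 7: u0 ∈ [4/495, 16/165)
j=8 picked index 8: u0 ∈ [1/165, 5/99)
j=9 picked index 9: u0 ∈ [-4/99, 46/495)
j=10 picked index 10: u0 ∈ [1/495, 1/11)
intersection: [1/45, 17/495)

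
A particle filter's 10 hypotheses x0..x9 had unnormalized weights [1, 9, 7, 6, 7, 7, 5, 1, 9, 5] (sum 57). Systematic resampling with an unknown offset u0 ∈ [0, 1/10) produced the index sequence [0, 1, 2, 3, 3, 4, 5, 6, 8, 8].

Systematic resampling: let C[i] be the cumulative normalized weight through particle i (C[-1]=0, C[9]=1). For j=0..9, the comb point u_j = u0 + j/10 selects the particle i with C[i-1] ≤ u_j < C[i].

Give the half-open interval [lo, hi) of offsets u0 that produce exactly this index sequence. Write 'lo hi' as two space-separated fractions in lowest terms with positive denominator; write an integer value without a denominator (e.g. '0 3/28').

0 1/285

C = [1/57, 10/57, 17/57, 23/57, 10/19, 37/57, 14/19, 43/57, 52/57, 1]
j=0 picked index 0: u0 ∈ [0, 1/57)
j=1 picked index 1: u0 ∈ [-47/570, 43/570)
j=2 picked index 2: u0 ∈ [-7/285, 28/285)
j=3 picked index 3: u0 ∈ [-1/570, 59/570)
j=4 picked index 3: u0 ∈ [-29/285, 1/285)
j=5 picked index 4: u0 ∈ [-11/114, 1/38)
j=6 picked index 5: u0 ∈ [-7/95, 14/285)
j=7 picked index 6: u0 ∈ [-29/570, 7/190)
j=8 picked index 8: u0 ∈ [-13/285, 32/285)
j=9 picked index 8: u0 ∈ [-83/570, 7/570)
intersection: [0, 1/285)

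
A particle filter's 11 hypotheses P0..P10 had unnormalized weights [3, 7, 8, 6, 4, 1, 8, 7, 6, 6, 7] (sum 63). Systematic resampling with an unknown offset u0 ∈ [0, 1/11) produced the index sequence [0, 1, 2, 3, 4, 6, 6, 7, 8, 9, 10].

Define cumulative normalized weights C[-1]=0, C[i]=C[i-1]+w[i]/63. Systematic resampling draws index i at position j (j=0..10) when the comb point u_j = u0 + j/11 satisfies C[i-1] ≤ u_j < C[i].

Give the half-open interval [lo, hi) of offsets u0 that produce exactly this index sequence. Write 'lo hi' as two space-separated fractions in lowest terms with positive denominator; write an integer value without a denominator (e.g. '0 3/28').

4/231 29/693

C = [1/21, 10/63, 2/7, 8/21, 4/9, 29/63, 37/63, 44/63, 50/63, 8/9, 1]
j=0 picked index 0: u0 ∈ [0, 1/21)
j=1 picked index 1: u0 ∈ [-10/231, 47/693)
j=2 picked index 2: u0 ∈ [-16/693, 8/77)
j=3 picked index 3: u0 ∈ [1/77, 25/231)
j=4 picked index 4: u0 ∈ [4/231, 8/99)
j=5 picked index 6: u0 ∈ [4/693, 92/693)
j=6 picked index 6: u0 ∈ [-59/693, 29/693)
j=7 picked index 7: u0 ∈ [-34/693, 43/693)
j=8 picked index 8: u0 ∈ [-20/693, 46/693)
j=9 picked index 9: u0 ∈ [-17/693, 7/99)
j=10 picked index 10: u0 ∈ [-2/99, 1/11)
intersection: [4/231, 29/693)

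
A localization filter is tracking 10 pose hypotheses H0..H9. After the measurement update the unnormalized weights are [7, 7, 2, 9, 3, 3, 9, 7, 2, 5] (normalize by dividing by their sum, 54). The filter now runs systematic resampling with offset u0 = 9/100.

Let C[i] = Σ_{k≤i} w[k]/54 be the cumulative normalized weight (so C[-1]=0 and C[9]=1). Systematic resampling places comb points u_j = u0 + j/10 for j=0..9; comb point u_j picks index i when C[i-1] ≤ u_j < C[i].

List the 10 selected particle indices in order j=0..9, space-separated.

C = [7/54, 7/27, 8/27, 25/54, 14/27, 31/54, 20/27, 47/54, 49/54, 1]
j=0: u_0=9/100 ∈ [0, 7/54) → index 0
j=1: u_1=19/100 ∈ [7/54, 7/27) → index 1
j=2: u_2=29/100 ∈ [7/27, 8/27) → index 2
j=3: u_3=39/100 ∈ [8/27, 25/54) → index 3
j=4: u_4=49/100 ∈ [25/54, 14/27) → index 4
j=5: u_5=59/100 ∈ [31/54, 20/27) → index 6
j=6: u_6=69/100 ∈ [31/54, 20/27) → index 6
j=7: u_7=79/100 ∈ [20/27, 47/54) → index 7
j=8: u_8=89/100 ∈ [47/54, 49/54) → index 8
j=9: u_9=99/100 ∈ [49/54, 1) → index 9

0 1 2 3 4 6 6 7 8 9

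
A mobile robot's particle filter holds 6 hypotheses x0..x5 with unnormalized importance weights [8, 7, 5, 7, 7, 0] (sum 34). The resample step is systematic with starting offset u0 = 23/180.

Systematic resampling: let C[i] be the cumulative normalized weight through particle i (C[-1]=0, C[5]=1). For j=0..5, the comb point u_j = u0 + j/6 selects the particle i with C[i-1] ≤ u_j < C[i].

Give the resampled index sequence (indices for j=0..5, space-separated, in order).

0 1 2 3 4 4

C = [4/17, 15/34, 10/17, 27/34, 1, 1]
j=0: u_0=23/180 ∈ [0, 4/17) → index 0
j=1: u_1=53/180 ∈ [4/17, 15/34) → index 1
j=2: u_2=83/180 ∈ [15/34, 10/17) → index 2
j=3: u_3=113/180 ∈ [10/17, 27/34) → index 3
j=4: u_4=143/180 ∈ [27/34, 1) → index 4
j=5: u_5=173/180 ∈ [27/34, 1) → index 4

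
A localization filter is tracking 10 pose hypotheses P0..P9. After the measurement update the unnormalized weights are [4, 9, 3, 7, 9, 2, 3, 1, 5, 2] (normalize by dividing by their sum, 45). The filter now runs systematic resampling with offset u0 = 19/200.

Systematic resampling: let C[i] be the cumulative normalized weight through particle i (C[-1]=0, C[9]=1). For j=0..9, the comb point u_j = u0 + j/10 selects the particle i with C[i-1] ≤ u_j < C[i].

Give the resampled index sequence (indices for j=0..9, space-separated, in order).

1 1 2 3 3 4 4 6 8 9

C = [4/45, 13/45, 16/45, 23/45, 32/45, 34/45, 37/45, 38/45, 43/45, 1]
j=0: u_0=19/200 ∈ [4/45, 13/45) → index 1
j=1: u_1=39/200 ∈ [4/45, 13/45) → index 1
j=2: u_2=59/200 ∈ [13/45, 16/45) → index 2
j=3: u_3=79/200 ∈ [16/45, 23/45) → index 3
j=4: u_4=99/200 ∈ [16/45, 23/45) → index 3
j=5: u_5=119/200 ∈ [23/45, 32/45) → index 4
j=6: u_6=139/200 ∈ [23/45, 32/45) → index 4
j=7: u_7=159/200 ∈ [34/45, 37/45) → index 6
j=8: u_8=179/200 ∈ [38/45, 43/45) → index 8
j=9: u_9=199/200 ∈ [43/45, 1) → index 9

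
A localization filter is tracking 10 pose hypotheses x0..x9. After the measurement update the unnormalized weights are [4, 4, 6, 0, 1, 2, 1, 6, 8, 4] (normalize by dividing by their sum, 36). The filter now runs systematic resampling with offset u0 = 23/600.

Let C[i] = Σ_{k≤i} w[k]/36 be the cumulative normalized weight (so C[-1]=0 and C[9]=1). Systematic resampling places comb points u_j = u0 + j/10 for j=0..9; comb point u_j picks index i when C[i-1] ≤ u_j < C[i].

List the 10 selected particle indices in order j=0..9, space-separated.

0 1 2 2 5 7 7 8 8 9

C = [1/9, 2/9, 7/18, 7/18, 5/12, 17/36, 1/2, 2/3, 8/9, 1]
j=0: u_0=23/600 ∈ [0, 1/9) → index 0
j=1: u_1=83/600 ∈ [1/9, 2/9) → index 1
j=2: u_2=143/600 ∈ [2/9, 7/18) → index 2
j=3: u_3=203/600 ∈ [2/9, 7/18) → index 2
j=4: u_4=263/600 ∈ [5/12, 17/36) → index 5
j=5: u_5=323/600 ∈ [1/2, 2/3) → index 7
j=6: u_6=383/600 ∈ [1/2, 2/3) → index 7
j=7: u_7=443/600 ∈ [2/3, 8/9) → index 8
j=8: u_8=503/600 ∈ [2/3, 8/9) → index 8
j=9: u_9=563/600 ∈ [8/9, 1) → index 9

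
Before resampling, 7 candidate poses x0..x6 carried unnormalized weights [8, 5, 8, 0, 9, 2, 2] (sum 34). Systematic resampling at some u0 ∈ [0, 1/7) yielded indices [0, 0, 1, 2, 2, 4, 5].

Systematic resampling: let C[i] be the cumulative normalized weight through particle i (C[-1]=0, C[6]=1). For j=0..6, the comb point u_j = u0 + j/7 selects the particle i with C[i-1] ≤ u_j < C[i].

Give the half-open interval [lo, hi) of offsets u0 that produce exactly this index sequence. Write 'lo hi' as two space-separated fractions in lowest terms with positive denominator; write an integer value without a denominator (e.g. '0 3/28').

3/119 11/238

C = [4/17, 13/34, 21/34, 21/34, 15/17, 16/17, 1]
j=0 picked index 0: u0 ∈ [0, 4/17)
j=1 picked index 0: u0 ∈ [-1/7, 11/119)
j=2 picked index 1: u0 ∈ [-6/119, 23/238)
j=3 picked index 2: u0 ∈ [-11/238, 45/238)
j=4 picked index 2: u0 ∈ [-45/238, 11/238)
j=5 picked index 4: u0 ∈ [-23/238, 20/119)
j=6 picked index 5: u0 ∈ [3/119, 10/119)
intersection: [3/119, 11/238)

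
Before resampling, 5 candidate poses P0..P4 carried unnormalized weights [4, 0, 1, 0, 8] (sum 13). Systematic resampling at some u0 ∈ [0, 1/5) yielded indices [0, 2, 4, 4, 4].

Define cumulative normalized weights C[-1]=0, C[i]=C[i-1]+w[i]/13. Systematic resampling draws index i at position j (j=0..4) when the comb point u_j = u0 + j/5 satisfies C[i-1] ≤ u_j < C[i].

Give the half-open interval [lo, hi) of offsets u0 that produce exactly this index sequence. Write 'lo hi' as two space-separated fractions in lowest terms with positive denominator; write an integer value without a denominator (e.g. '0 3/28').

C = [4/13, 4/13, 5/13, 5/13, 1]
j=0 picked index 0: u0 ∈ [0, 4/13)
j=1 picked index 2: u0 ∈ [7/65, 12/65)
j=2 picked index 4: u0 ∈ [-1/65, 3/5)
j=3 picked index 4: u0 ∈ [-14/65, 2/5)
j=4 picked index 4: u0 ∈ [-27/65, 1/5)
intersection: [7/65, 12/65)

7/65 12/65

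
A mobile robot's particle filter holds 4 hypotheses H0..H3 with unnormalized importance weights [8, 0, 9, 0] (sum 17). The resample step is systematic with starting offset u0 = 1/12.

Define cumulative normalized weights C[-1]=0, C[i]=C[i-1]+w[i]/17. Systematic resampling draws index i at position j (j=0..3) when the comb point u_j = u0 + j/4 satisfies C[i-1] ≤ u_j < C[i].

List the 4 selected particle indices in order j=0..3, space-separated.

0 0 2 2

C = [8/17, 8/17, 1, 1]
j=0: u_0=1/12 ∈ [0, 8/17) → index 0
j=1: u_1=1/3 ∈ [0, 8/17) → index 0
j=2: u_2=7/12 ∈ [8/17, 1) → index 2
j=3: u_3=5/6 ∈ [8/17, 1) → index 2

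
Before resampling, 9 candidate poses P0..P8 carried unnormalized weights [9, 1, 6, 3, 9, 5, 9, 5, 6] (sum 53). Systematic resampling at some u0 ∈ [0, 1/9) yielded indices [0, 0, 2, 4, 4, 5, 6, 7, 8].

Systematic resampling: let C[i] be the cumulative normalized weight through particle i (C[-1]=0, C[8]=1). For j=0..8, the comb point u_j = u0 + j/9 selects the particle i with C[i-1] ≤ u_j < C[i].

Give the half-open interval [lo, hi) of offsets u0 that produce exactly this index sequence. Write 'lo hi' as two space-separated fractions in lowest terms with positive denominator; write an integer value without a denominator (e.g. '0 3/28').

C = [9/53, 10/53, 16/53, 19/53, 28/53, 33/53, 42/53, 47/53, 1]
j=0 picked index 0: u0 ∈ [0, 9/53)
j=1 picked index 0: u0 ∈ [-1/9, 28/477)
j=2 picked index 2: u0 ∈ [-16/477, 38/477)
j=3 picked index 4: u0 ∈ [4/159, 31/159)
j=4 picked index 4: u0 ∈ [-41/477, 40/477)
j=5 picked index 5: u0 ∈ [-13/477, 32/477)
j=6 picked index 6: u0 ∈ [-7/159, 20/159)
j=7 picked index 7: u0 ∈ [7/477, 52/477)
j=8 picked index 8: u0 ∈ [-1/477, 1/9)
intersection: [4/159, 28/477)

4/159 28/477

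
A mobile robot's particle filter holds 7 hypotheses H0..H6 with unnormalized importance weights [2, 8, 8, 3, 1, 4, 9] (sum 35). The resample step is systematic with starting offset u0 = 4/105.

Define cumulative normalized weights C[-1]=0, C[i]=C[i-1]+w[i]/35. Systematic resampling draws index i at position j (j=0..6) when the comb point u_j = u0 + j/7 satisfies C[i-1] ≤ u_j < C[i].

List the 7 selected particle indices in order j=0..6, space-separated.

C = [2/35, 2/7, 18/35, 3/5, 22/35, 26/35, 1]
j=0: u_0=4/105 ∈ [0, 2/35) → index 0
j=1: u_1=19/105 ∈ [2/35, 2/7) → index 1
j=2: u_2=34/105 ∈ [2/7, 18/35) → index 2
j=3: u_3=7/15 ∈ [2/7, 18/35) → index 2
j=4: u_4=64/105 ∈ [3/5, 22/35) → index 4
j=5: u_5=79/105 ∈ [26/35, 1) → index 6
j=6: u_6=94/105 ∈ [26/35, 1) → index 6

0 1 2 2 4 6 6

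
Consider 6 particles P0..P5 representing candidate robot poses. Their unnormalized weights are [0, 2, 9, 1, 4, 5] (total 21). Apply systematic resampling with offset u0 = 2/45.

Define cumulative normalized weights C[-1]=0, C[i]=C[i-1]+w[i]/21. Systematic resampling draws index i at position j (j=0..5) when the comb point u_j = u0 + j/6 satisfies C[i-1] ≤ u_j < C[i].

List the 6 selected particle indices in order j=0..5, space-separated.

1 2 2 3 4 5

C = [0, 2/21, 11/21, 4/7, 16/21, 1]
j=0: u_0=2/45 ∈ [0, 2/21) → index 1
j=1: u_1=19/90 ∈ [2/21, 11/21) → index 2
j=2: u_2=17/45 ∈ [2/21, 11/21) → index 2
j=3: u_3=49/90 ∈ [11/21, 4/7) → index 3
j=4: u_4=32/45 ∈ [4/7, 16/21) → index 4
j=5: u_5=79/90 ∈ [16/21, 1) → index 5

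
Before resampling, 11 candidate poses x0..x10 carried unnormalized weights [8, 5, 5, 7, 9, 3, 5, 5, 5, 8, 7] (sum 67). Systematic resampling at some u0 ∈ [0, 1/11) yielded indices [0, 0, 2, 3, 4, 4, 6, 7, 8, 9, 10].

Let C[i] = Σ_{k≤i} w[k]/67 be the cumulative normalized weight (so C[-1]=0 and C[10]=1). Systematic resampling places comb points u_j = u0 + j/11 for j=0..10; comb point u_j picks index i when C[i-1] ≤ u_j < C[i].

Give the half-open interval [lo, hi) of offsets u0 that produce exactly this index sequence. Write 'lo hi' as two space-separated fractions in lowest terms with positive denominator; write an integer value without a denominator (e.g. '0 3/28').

C = [8/67, 13/67, 18/67, 25/67, 34/67, 37/67, 42/67, 47/67, 52/67, 60/67, 1]
j=0 picked index 0: u0 ∈ [0, 8/67)
j=1 picked index 0: u0 ∈ [-1/11, 21/737)
j=2 picked index 2: u0 ∈ [9/737, 64/737)
j=3 picked index 3: u0 ∈ [-3/737, 74/737)
j=4 picked index 4: u0 ∈ [7/737, 106/737)
j=5 picked index 4: u0 ∈ [-60/737, 39/737)
j=6 picked index 6: u0 ∈ [5/737, 60/737)
j=7 picked index 7: u0 ∈ [-7/737, 48/737)
j=8 picked index 8: u0 ∈ [-19/737, 36/737)
j=9 picked index 9: u0 ∈ [-31/737, 57/737)
j=10 picked index 10: u0 ∈ [-10/737, 1/11)
intersection: [9/737, 21/737)

9/737 21/737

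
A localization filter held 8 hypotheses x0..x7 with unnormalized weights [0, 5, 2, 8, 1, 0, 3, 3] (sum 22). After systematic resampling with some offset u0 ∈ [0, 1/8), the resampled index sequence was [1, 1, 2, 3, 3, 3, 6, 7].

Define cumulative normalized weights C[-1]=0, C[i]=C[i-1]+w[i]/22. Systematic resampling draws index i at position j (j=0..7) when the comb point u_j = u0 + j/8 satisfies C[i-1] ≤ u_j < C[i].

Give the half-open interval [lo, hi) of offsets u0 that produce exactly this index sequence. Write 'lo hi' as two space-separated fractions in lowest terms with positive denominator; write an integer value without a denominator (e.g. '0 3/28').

0 5/88

C = [0, 5/22, 7/22, 15/22, 8/11, 8/11, 19/22, 1]
j=0 picked index 1: u0 ∈ [0, 5/22)
j=1 picked index 1: u0 ∈ [-1/8, 9/88)
j=2 picked index 2: u0 ∈ [-1/44, 3/44)
j=3 picked index 3: u0 ∈ [-5/88, 27/88)
j=4 picked index 3: u0 ∈ [-2/11, 2/11)
j=5 picked index 3: u0 ∈ [-27/88, 5/88)
j=6 picked index 6: u0 ∈ [-1/44, 5/44)
j=7 picked index 7: u0 ∈ [-1/88, 1/8)
intersection: [0, 5/88)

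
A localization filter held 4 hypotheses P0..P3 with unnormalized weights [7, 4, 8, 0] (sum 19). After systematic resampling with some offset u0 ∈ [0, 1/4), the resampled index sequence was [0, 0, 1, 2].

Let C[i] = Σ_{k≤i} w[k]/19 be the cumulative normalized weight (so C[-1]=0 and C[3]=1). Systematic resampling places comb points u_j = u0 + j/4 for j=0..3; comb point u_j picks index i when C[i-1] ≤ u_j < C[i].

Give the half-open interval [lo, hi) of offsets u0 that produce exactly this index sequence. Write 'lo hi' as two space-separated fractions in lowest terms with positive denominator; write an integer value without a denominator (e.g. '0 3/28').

C = [7/19, 11/19, 1, 1]
j=0 picked index 0: u0 ∈ [0, 7/19)
j=1 picked index 0: u0 ∈ [-1/4, 9/76)
j=2 picked index 1: u0 ∈ [-5/38, 3/38)
j=3 picked index 2: u0 ∈ [-13/76, 1/4)
intersection: [0, 3/38)

0 3/38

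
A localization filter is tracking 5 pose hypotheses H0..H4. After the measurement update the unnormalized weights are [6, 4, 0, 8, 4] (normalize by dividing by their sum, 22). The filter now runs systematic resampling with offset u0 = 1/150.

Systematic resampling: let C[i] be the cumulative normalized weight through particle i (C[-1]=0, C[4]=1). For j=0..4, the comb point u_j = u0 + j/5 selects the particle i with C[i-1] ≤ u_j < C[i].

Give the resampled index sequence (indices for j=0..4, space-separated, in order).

0 0 1 3 3

C = [3/11, 5/11, 5/11, 9/11, 1]
j=0: u_0=1/150 ∈ [0, 3/11) → index 0
j=1: u_1=31/150 ∈ [0, 3/11) → index 0
j=2: u_2=61/150 ∈ [3/11, 5/11) → index 1
j=3: u_3=91/150 ∈ [5/11, 9/11) → index 3
j=4: u_4=121/150 ∈ [5/11, 9/11) → index 3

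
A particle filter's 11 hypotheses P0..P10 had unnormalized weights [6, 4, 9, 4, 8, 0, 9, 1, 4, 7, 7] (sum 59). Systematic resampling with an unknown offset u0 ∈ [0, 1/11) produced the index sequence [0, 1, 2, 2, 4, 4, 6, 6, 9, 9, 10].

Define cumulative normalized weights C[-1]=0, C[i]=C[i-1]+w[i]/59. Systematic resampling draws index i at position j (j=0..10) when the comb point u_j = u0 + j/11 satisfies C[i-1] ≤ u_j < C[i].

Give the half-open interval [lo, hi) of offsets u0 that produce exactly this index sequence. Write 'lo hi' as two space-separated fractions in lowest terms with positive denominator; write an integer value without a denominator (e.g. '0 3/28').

C = [6/59, 10/59, 19/59, 23/59, 31/59, 31/59, 40/59, 41/59, 45/59, 52/59, 1]
j=0 picked index 0: u0 ∈ [0, 6/59)
j=1 picked index 1: u0 ∈ [7/649, 51/649)
j=2 picked index 2: u0 ∈ [-8/649, 91/649)
j=3 picked index 2: u0 ∈ [-67/649, 32/649)
j=4 picked index 4: u0 ∈ [17/649, 105/649)
j=5 picked index 4: u0 ∈ [-42/649, 46/649)
j=6 picked index 6: u0 ∈ [-13/649, 86/649)
j=7 picked index 6: u0 ∈ [-72/649, 27/649)
j=8 picked index 9: u0 ∈ [23/649, 100/649)
j=9 picked index 9: u0 ∈ [-36/649, 41/649)
j=10 picked index 10: u0 ∈ [-18/649, 1/11)
intersection: [23/649, 27/649)

23/649 27/649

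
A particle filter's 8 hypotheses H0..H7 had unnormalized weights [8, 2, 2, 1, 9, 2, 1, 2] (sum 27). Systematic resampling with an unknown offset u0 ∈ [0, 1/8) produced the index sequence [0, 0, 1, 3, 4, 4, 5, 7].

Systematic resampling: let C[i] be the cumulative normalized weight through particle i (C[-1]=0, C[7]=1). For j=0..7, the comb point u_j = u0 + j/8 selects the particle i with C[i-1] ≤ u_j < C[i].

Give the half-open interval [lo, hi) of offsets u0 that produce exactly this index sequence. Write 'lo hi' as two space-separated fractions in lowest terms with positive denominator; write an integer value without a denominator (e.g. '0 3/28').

C = [8/27, 10/27, 4/9, 13/27, 22/27, 8/9, 25/27, 1]
j=0 picked index 0: u0 ∈ [0, 8/27)
j=1 picked index 0: u0 ∈ [-1/8, 37/216)
j=2 picked index 1: u0 ∈ [5/108, 13/108)
j=3 picked index 3: u0 ∈ [5/72, 23/216)
j=4 picked index 4: u0 ∈ [-1/54, 17/54)
j=5 picked index 4: u0 ∈ [-31/216, 41/216)
j=6 picked index 5: u0 ∈ [7/108, 5/36)
j=7 picked index 7: u0 ∈ [11/216, 1/8)
intersection: [5/72, 23/216)

5/72 23/216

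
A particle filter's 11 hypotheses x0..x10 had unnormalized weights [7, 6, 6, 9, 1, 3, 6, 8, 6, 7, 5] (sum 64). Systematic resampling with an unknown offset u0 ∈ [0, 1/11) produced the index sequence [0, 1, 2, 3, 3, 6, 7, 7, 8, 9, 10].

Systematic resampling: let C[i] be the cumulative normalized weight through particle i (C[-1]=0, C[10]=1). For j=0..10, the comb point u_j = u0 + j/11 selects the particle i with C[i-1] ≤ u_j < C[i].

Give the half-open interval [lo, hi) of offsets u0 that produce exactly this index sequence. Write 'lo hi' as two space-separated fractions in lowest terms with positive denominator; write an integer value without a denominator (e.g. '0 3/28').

C = [7/64, 13/64, 19/64, 7/16, 29/64, 1/2, 19/32, 23/32, 13/16, 59/64, 1]
j=0 picked index 0: u0 ∈ [0, 7/64)
j=1 picked index 1: u0 ∈ [13/704, 79/704)
j=2 picked index 2: u0 ∈ [15/704, 81/704)
j=3 picked index 3: u0 ∈ [17/704, 29/176)
j=4 picked index 3: u0 ∈ [-47/704, 13/176)
j=5 picked index 6: u0 ∈ [1/22, 49/352)
j=6 picked index 7: u0 ∈ [17/352, 61/352)
j=7 picked index 7: u0 ∈ [-15/352, 29/352)
j=8 picked index 8: u0 ∈ [-3/352, 15/176)
j=9 picked index 9: u0 ∈ [-1/176, 73/704)
j=10 picked index 10: u0 ∈ [9/704, 1/11)
intersection: [17/352, 13/176)

17/352 13/176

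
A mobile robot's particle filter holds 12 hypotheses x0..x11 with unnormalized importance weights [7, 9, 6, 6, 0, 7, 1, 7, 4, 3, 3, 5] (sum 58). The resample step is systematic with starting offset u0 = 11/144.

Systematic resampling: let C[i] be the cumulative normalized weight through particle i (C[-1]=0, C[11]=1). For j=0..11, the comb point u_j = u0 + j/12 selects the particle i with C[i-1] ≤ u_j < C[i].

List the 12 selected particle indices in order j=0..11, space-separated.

C = [7/58, 8/29, 11/29, 14/29, 14/29, 35/58, 18/29, 43/58, 47/58, 25/29, 53/58, 1]
j=0: u_0=11/144 ∈ [0, 7/58) → index 0
j=1: u_1=23/144 ∈ [7/58, 8/29) → index 1
j=2: u_2=35/144 ∈ [7/58, 8/29) → index 1
j=3: u_3=47/144 ∈ [8/29, 11/29) → index 2
j=4: u_4=59/144 ∈ [11/29, 14/29) → index 3
j=5: u_5=71/144 ∈ [14/29, 35/58) → index 5
j=6: u_6=83/144 ∈ [14/29, 35/58) → index 5
j=7: u_7=95/144 ∈ [18/29, 43/58) → index 7
j=8: u_8=107/144 ∈ [43/58, 47/58) → index 8
j=9: u_9=119/144 ∈ [47/58, 25/29) → index 9
j=10: u_10=131/144 ∈ [25/29, 53/58) → index 10
j=11: u_11=143/144 ∈ [53/58, 1) → index 11

0 1 1 2 3 5 5 7 8 9 10 11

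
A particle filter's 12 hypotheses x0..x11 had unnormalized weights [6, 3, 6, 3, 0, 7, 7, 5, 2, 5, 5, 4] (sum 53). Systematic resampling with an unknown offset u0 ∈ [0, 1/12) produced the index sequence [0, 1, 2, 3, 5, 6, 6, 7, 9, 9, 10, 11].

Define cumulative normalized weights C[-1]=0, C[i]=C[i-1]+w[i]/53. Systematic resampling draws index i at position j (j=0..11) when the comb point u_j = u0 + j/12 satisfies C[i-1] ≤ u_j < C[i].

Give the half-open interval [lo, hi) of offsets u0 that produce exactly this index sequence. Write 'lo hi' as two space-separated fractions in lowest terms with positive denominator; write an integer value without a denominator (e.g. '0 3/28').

C = [6/53, 9/53, 15/53, 18/53, 18/53, 25/53, 32/53, 37/53, 39/53, 44/53, 49/53, 1]
j=0 picked index 0: u0 ∈ [0, 6/53)
j=1 picked index 1: u0 ∈ [19/636, 55/636)
j=2 picked index 2: u0 ∈ [1/318, 37/318)
j=3 picked index 3: u0 ∈ [7/212, 19/212)
j=4 picked index 5: u0 ∈ [1/159, 22/159)
j=5 picked index 6: u0 ∈ [35/636, 119/636)
j=6 picked index 6: u0 ∈ [-3/106, 11/106)
j=7 picked index 7: u0 ∈ [13/636, 73/636)
j=8 picked index 9: u0 ∈ [11/159, 26/159)
j=9 picked index 9: u0 ∈ [-3/212, 17/212)
j=10 picked index 10: u0 ∈ [-1/318, 29/318)
j=11 picked index 11: u0 ∈ [5/636, 1/12)
intersection: [11/159, 17/212)

11/159 17/212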